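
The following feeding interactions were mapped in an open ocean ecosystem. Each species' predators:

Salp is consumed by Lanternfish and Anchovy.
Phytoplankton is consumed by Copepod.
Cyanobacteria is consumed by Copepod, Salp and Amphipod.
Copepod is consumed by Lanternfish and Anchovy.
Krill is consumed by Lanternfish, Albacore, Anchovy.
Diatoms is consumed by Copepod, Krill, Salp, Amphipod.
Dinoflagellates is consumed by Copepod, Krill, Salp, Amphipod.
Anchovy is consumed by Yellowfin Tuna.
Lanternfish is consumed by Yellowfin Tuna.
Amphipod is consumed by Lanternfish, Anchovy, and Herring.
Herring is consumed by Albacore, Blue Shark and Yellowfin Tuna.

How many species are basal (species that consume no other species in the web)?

Basal species (no prey listed): Cyanobacteria, Diatoms, Phytoplankton, Dinoflagellates.
Count: 4.

4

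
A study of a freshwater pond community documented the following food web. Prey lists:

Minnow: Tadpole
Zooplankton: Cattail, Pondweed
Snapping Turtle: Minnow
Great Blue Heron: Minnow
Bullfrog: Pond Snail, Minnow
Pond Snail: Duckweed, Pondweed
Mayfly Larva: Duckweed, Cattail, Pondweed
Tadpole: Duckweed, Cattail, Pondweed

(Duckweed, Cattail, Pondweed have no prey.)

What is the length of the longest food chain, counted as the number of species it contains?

4 species

One longest chain: Duckweed → Tadpole → Minnow → Great Blue Heron.
It has 4 species and 3 links.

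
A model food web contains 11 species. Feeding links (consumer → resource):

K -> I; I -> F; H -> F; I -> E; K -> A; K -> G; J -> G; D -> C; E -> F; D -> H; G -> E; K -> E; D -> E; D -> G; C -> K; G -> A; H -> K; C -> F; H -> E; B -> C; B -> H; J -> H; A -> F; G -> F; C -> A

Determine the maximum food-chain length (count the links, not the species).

One longest chain: F → A → G → K → H → J.
It has 6 species and 5 links.

5 links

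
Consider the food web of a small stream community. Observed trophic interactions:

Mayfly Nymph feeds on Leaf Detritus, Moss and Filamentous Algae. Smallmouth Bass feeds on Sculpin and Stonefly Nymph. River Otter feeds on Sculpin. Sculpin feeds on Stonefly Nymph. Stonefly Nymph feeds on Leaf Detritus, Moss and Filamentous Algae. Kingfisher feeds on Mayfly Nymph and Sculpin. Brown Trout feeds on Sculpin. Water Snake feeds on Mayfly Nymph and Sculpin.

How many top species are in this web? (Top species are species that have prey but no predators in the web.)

Top species (has prey, but nothing eats it): River Otter, Kingfisher, Smallmouth Bass, Water Snake, Brown Trout.
Count: 5.

5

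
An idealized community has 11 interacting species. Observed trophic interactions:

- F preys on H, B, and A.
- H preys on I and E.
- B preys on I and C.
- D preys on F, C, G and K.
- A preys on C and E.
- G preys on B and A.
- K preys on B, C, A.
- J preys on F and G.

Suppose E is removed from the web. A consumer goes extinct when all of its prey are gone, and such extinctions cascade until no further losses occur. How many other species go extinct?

0

Remove E.
Every predator of it retains at least one other prey: A still has C; H still has I.
No consumer loses all prey, so no secondary extinctions occur.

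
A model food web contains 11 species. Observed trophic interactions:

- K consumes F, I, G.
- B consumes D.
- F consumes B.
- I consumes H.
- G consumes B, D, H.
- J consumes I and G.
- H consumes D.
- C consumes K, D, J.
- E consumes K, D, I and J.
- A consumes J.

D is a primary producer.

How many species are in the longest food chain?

5 species

One longest chain: D → B → F → K → E.
It has 5 species and 4 links.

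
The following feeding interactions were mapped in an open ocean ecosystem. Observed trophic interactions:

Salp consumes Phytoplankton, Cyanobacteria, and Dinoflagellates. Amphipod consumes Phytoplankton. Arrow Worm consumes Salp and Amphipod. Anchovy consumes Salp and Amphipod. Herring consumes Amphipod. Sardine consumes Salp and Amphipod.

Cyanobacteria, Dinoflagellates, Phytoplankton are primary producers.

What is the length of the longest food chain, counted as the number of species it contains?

3 species

One longest chain: Phytoplankton → Amphipod → Herring.
It has 3 species and 2 links.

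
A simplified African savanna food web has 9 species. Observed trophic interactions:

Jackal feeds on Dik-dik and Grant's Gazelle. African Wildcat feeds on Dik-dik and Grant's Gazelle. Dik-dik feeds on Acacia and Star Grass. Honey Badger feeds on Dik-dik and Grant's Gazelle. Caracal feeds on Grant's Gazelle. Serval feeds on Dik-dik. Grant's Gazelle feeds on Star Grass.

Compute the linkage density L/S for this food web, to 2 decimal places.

L/S = 1.22

There are L = 11 links among S = 9 species.
L/S = 11/9 = 1.2222 ≈ 1.22.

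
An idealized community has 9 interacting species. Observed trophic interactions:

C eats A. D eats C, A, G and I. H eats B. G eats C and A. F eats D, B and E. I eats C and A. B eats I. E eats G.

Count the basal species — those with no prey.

Basal species (no prey listed): A.
Count: 1.

1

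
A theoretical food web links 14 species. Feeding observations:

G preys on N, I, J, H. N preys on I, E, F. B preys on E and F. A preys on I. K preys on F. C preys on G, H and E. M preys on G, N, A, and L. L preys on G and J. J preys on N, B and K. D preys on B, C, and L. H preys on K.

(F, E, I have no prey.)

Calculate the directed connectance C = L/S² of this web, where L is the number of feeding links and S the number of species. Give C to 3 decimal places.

The web has S = 14 species and L = 27 feeding links.
C = L / S² = 27 / 196 = 0.1378 ≈ 0.138.

C = 0.138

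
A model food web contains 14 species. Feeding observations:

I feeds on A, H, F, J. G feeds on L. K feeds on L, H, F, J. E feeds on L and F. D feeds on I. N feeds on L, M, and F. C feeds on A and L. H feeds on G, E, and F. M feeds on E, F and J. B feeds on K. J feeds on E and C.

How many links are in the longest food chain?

4 links

One longest chain: L → E → H → I → D.
It has 5 species and 4 links.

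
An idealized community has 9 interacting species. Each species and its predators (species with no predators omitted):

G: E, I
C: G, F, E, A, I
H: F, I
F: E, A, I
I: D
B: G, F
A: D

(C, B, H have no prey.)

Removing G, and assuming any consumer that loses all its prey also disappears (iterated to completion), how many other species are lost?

0

Remove G.
Every predator of it retains at least one other prey: E still has C, F; I still has C, H, F.
No consumer loses all prey, so no secondary extinctions occur.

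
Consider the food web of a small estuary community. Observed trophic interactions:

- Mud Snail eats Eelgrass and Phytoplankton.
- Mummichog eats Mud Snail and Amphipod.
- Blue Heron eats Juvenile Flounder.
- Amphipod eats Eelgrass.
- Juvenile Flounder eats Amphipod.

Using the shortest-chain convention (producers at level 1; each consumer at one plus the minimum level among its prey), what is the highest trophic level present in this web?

Producers (level 1): Eelgrass, Phytoplankton.
Following each consumer down to its lowest-level prey: Eelgrass → Amphipod → Juvenile Flounder → Blue Heron (levels 1 through 4).
All prey of Blue Heron (Juvenile Flounder 3) are at level 3 or above, so Blue Heron is at level 1 + 3 = 4.
Every consumer has at least one prey at level 3 or below, so none exceeds level 4.

4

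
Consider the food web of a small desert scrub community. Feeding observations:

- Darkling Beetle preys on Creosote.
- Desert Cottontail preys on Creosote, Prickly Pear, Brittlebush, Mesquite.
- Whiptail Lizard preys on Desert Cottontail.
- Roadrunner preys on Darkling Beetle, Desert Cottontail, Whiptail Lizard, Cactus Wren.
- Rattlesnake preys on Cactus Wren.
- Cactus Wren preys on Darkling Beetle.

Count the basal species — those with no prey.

4

Basal species (no prey listed): Mesquite, Prickly Pear, Creosote, Brittlebush.
Count: 4.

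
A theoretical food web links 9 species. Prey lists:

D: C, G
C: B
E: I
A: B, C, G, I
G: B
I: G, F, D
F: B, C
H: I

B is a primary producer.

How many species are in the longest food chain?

One longest chain: B → C → F → I → E.
It has 5 species and 4 links.

5 species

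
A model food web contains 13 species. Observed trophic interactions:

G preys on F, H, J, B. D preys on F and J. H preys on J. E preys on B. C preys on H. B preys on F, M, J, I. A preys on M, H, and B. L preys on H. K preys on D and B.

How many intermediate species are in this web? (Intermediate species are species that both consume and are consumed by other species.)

Intermediate species (has both prey and predators): D, B, H.
Count: 3.

3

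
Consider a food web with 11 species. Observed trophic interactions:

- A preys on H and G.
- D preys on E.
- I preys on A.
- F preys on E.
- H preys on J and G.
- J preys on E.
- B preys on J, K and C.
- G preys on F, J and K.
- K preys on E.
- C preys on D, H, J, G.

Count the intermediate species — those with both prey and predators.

Intermediate species (has both prey and predators): J, K, F, D, G, H, C, A.
Count: 8.

8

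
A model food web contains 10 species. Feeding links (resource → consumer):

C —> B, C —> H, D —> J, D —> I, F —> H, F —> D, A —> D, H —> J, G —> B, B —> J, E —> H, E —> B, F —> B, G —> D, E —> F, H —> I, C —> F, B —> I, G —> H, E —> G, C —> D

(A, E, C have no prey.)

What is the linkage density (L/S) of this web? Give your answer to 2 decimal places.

L/S = 2.10

There are L = 21 links among S = 10 species.
L/S = 21/10 = 2.1000 ≈ 2.10.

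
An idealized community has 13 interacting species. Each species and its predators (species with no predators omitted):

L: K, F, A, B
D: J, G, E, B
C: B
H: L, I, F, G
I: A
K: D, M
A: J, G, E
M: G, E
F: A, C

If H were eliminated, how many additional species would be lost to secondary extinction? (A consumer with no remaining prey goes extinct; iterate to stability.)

12

Remove H.
Round 1: L (all prey gone), I (all prey gone) → extinct.
Round 2: K (all prey gone), F (all prey gone) → extinct.
Round 3: D (all prey gone), M (all prey gone), A (all prey gone), C (all prey gone) → extinct.
Round 4: J (all prey gone), G (all prey gone), E (all prey gone), B (all prey gone) → extinct.
No further losses. Total secondary extinctions: 12.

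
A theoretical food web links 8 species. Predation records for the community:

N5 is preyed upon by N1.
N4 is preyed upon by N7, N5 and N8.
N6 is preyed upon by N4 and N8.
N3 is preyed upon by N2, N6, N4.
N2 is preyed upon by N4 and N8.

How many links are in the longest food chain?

4 links

One longest chain: N3 → N2 → N4 → N5 → N1.
It has 5 species and 4 links.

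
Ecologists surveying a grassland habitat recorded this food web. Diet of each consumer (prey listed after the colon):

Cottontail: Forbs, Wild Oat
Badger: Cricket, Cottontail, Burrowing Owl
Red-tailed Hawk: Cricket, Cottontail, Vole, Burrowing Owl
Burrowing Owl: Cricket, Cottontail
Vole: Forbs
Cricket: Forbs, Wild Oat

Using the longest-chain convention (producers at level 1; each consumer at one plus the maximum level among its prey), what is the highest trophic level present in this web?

Producers (level 1): Forbs, Wild Oat.
Forbs → Cricket → Burrowing Owl → Red-tailed Hawk gives Red-tailed Hawk level 4.
No species has a prey at level 4, so no species reaches level 5.

4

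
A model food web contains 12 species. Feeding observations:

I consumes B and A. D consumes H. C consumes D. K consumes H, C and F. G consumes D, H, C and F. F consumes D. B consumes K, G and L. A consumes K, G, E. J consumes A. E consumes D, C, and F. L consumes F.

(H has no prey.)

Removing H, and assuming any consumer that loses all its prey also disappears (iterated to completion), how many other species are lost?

11

Remove H.
Round 1: D (all prey gone) → extinct.
Round 2: F (all prey gone), C (all prey gone) → extinct.
Round 3: L (all prey gone), G (all prey gone), E (all prey gone), K (all prey gone) → extinct.
Round 4: B (all prey gone), A (all prey gone) → extinct.
Round 5: J (all prey gone), I (all prey gone) → extinct.
No further losses. Total secondary extinctions: 11.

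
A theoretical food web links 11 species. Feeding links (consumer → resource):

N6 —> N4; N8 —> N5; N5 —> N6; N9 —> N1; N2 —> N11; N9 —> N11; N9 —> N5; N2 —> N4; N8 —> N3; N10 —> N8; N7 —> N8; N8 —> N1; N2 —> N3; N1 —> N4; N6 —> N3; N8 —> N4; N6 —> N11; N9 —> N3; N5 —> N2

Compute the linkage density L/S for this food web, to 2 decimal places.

There are L = 19 links among S = 11 species.
L/S = 19/11 = 1.7273 ≈ 1.73.

L/S = 1.73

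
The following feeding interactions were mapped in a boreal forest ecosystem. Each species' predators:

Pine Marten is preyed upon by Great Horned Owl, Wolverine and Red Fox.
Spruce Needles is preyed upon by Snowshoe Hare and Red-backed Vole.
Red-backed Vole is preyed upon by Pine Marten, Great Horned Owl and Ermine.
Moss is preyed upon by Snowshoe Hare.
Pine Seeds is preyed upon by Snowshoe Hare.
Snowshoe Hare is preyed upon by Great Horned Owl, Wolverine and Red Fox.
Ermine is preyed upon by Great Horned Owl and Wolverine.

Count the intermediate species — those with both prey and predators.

4

Intermediate species (has both prey and predators): Snowshoe Hare, Red-backed Vole, Ermine, Pine Marten.
Count: 4.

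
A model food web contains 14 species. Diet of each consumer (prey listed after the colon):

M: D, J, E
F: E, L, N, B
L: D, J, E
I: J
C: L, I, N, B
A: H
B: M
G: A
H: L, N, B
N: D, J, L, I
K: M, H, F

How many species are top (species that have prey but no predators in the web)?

Top species (has prey, but nothing eats it): C, K, G.
Count: 3.

3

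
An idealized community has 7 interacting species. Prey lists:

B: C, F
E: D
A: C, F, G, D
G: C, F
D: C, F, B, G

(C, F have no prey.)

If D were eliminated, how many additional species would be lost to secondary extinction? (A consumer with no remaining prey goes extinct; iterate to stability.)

Remove D.
Round 1: E (all prey gone) → extinct.
No further losses. Total secondary extinctions: 1.

1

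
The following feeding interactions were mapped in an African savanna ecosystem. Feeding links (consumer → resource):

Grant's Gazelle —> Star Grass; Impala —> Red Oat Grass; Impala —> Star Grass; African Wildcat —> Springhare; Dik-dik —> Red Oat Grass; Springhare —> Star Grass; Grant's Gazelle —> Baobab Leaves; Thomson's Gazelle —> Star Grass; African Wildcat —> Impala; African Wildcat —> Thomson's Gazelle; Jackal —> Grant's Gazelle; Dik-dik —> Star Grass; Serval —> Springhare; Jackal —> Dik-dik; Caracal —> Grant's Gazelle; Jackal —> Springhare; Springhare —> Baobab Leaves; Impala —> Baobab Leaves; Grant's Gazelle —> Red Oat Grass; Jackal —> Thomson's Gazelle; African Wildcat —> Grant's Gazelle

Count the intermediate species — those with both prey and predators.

5

Intermediate species (has both prey and predators): Dik-dik, Impala, Thomson's Gazelle, Grant's Gazelle, Springhare.
Count: 5.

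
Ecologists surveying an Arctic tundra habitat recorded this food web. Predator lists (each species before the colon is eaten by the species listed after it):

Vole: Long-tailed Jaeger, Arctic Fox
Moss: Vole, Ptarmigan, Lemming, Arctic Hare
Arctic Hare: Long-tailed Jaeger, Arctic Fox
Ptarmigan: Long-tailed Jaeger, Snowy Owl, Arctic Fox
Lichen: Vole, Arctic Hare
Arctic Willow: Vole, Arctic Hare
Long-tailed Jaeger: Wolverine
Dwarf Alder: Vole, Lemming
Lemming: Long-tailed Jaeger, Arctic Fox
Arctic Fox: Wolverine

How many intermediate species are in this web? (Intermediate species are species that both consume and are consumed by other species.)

Intermediate species (has both prey and predators): Vole, Ptarmigan, Lemming, Arctic Hare, Long-tailed Jaeger, Arctic Fox.
Count: 6.

6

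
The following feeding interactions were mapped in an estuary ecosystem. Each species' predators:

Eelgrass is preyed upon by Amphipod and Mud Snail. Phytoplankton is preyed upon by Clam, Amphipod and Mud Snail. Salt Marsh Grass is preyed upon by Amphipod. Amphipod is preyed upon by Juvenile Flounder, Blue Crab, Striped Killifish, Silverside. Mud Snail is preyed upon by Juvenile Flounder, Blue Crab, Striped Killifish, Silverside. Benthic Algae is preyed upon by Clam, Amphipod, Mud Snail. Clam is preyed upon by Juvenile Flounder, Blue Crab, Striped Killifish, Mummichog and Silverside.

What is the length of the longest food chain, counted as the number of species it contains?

One longest chain: Phytoplankton → Clam → Striped Killifish.
It has 3 species and 2 links.

3 species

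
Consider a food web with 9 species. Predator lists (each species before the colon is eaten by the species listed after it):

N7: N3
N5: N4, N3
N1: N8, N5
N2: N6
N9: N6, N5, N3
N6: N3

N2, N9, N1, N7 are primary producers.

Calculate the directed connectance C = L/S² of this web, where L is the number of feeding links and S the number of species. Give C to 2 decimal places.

The web has S = 9 species and L = 10 feeding links.
C = L / S² = 10 / 81 = 0.1235 ≈ 0.12.

C = 0.12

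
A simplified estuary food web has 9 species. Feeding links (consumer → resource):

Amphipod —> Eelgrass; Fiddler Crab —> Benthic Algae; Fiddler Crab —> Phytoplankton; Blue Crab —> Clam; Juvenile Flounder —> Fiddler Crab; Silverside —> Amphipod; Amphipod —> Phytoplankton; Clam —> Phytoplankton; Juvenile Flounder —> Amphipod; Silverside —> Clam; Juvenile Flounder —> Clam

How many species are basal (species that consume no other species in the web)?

3

Basal species (no prey listed): Phytoplankton, Benthic Algae, Eelgrass.
Count: 3.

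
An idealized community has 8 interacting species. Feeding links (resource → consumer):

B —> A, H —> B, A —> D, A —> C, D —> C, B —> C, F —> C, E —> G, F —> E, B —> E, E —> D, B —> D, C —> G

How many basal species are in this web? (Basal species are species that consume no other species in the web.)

Basal species (no prey listed): H, F.
Count: 2.

2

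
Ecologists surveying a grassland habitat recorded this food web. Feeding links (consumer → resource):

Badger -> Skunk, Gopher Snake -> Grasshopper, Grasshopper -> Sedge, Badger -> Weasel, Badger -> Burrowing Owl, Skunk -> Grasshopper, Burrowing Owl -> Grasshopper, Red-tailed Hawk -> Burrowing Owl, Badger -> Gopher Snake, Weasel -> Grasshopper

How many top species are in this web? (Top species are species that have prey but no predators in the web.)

2

Top species (has prey, but nothing eats it): Badger, Red-tailed Hawk.
Count: 2.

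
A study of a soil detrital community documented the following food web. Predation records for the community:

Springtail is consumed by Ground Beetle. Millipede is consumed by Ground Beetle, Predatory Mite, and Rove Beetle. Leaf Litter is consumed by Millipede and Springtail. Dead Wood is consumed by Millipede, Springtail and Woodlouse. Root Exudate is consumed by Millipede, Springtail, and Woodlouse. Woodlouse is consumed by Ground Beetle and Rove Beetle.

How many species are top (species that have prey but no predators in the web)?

Top species (has prey, but nothing eats it): Rove Beetle, Predatory Mite, Ground Beetle.
Count: 3.

3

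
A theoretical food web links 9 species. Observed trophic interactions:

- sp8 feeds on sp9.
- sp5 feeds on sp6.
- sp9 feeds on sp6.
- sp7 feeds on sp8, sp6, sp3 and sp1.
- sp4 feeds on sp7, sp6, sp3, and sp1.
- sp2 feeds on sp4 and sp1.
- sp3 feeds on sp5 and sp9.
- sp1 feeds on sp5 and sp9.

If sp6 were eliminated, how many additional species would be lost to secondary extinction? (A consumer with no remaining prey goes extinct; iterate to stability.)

Remove sp6.
Round 1: sp5 (all prey gone), sp9 (all prey gone) → extinct.
Round 2: sp1 (all prey gone), sp3 (all prey gone), sp8 (all prey gone) → extinct.
Round 3: sp7 (all prey gone) → extinct.
Round 4: sp4 (all prey gone) → extinct.
Round 5: sp2 (all prey gone) → extinct.
No further losses. Total secondary extinctions: 8.

8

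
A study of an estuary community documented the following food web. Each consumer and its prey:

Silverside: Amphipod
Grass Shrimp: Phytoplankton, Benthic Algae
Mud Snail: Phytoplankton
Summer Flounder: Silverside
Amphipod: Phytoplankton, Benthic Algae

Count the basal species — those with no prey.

Basal species (no prey listed): Phytoplankton, Benthic Algae.
Count: 2.

2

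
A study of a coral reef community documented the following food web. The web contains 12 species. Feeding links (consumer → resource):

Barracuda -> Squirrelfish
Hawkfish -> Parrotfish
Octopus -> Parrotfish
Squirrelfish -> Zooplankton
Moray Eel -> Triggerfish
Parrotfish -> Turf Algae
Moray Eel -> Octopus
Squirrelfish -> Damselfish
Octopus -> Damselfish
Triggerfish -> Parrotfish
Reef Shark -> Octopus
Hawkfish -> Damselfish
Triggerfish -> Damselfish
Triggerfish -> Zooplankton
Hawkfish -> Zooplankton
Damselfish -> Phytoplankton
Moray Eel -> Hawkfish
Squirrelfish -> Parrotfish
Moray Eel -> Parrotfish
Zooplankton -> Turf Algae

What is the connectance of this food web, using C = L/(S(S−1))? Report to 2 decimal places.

The web has S = 12 species and L = 20 feeding links.
C = L / (S(S−1)) = 20 / 132 = 0.1515 ≈ 0.15.

C = 0.15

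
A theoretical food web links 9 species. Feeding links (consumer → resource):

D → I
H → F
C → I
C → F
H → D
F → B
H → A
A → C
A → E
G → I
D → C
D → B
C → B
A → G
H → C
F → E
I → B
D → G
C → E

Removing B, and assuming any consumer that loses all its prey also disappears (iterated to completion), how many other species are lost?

Remove B.
Round 1: I (all prey gone) → extinct.
Round 2: G (all prey gone) → extinct.
No further losses. Total secondary extinctions: 2.

2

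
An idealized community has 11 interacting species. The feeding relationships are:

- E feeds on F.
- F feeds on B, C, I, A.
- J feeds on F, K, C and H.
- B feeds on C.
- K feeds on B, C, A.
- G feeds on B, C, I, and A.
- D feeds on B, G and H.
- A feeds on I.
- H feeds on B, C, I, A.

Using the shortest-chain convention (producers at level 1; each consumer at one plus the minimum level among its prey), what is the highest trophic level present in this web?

3

Producers (level 1): I, C.
Following each consumer down to its lowest-level prey: C → B → D (levels 1 through 3).
All prey of D (B 2, G 2, H 2) are at level 2 or above, so D is at level 1 + 2 = 3.
Every consumer has at least one prey at level 2 or below, so none exceeds level 3.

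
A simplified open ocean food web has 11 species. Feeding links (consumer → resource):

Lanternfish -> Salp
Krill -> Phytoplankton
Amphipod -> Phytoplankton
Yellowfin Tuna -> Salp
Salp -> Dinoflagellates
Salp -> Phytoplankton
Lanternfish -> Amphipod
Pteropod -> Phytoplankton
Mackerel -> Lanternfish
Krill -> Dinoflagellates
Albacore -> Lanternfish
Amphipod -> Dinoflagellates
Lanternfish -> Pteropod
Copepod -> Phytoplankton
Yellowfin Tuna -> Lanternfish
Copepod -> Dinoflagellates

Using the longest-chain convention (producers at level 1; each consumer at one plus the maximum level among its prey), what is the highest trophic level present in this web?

4

Producers (level 1): Phytoplankton, Dinoflagellates.
Phytoplankton → Pteropod → Lanternfish → Mackerel gives Mackerel level 4.
No species has a prey at level 4, so no species reaches level 5.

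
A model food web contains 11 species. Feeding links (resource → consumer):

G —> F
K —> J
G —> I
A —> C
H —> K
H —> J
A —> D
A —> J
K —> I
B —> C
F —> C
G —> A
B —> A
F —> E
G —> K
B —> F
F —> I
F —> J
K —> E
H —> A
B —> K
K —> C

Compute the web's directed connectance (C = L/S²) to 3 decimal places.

C = 0.182

The web has S = 11 species and L = 22 feeding links.
C = L / S² = 22 / 121 = 0.1818 ≈ 0.182.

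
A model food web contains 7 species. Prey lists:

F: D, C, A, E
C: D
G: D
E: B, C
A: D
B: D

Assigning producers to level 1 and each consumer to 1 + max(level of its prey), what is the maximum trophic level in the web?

4

Producers (level 1): D.
D → B → E → F gives F level 4.
No species has a prey at level 4, so no species reaches level 5.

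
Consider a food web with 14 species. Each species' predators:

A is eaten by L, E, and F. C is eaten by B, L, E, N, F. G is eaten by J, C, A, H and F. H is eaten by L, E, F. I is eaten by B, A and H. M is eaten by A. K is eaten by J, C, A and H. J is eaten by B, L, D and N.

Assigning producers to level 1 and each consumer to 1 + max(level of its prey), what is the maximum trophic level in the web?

3

Producers (level 1): K, G, I, M.
K → H → F gives F level 3.
No species has a prey at level 3, so no species reaches level 4.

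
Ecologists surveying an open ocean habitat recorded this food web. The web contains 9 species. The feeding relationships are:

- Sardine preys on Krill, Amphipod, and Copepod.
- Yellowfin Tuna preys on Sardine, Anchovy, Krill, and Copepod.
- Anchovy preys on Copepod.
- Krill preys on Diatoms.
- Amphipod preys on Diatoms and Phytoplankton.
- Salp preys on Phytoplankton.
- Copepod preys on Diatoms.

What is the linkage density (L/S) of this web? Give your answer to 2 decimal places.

L/S = 1.44

There are L = 13 links among S = 9 species.
L/S = 13/9 = 1.4444 ≈ 1.44.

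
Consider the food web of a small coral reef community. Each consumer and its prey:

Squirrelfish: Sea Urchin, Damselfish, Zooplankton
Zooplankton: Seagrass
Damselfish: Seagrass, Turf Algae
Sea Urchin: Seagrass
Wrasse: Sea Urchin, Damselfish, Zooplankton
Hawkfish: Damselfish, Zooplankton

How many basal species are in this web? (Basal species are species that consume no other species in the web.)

Basal species (no prey listed): Seagrass, Turf Algae.
Count: 2.

2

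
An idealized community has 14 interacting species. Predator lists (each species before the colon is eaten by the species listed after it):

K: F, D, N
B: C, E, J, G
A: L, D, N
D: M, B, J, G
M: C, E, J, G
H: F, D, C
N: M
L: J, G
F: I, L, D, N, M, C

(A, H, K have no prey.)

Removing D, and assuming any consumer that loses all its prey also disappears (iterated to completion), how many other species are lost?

1

Remove D.
Round 1: B (all prey gone) → extinct.
No further losses. Total secondary extinctions: 1.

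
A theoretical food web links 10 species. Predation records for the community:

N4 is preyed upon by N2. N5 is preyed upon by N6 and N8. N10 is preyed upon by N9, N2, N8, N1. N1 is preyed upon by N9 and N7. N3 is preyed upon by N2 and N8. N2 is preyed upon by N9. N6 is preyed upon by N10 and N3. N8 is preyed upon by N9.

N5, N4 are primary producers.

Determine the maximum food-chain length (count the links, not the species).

4 links

One longest chain: N5 → N6 → N10 → N1 → N7.
It has 5 species and 4 links.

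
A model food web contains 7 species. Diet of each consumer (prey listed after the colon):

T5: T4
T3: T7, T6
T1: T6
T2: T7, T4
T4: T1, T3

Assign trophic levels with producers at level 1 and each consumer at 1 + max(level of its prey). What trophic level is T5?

T6 is a producer → level 1.
T1 eats T6 → level 2.
T4 eats T1 (level 2); other prey at levels: T3 2 → level 3.
T5 eats T4 → level 4.

Trophic level 4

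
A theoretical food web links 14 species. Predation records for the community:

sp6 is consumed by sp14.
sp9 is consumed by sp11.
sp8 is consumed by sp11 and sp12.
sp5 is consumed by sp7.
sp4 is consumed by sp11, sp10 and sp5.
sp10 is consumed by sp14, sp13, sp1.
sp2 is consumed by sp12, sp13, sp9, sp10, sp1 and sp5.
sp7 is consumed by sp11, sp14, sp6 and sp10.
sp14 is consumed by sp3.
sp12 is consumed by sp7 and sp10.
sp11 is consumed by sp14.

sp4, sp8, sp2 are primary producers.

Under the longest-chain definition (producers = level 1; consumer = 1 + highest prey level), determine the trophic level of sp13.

Trophic level 5

sp8 is a producer → level 1.
sp12 eats sp8 (level 1); other prey at levels: sp2 1 → level 2.
sp7 eats sp12 (level 2); other prey at levels: sp5 2 → level 3.
sp10 eats sp7 (level 3); other prey at levels: sp4 1, sp2 1, sp12 2 → level 4.
sp13 eats sp10 (level 4); other prey at levels: sp2 1 → level 5.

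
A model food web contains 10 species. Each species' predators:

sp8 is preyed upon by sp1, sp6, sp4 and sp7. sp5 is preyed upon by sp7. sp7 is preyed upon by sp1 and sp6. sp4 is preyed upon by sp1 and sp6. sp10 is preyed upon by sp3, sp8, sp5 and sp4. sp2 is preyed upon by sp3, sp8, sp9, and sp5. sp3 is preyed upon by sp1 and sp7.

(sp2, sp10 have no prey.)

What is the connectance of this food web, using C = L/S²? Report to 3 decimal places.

The web has S = 10 species and L = 19 feeding links.
C = L / S² = 19 / 100 = 0.1900 ≈ 0.190.

C = 0.190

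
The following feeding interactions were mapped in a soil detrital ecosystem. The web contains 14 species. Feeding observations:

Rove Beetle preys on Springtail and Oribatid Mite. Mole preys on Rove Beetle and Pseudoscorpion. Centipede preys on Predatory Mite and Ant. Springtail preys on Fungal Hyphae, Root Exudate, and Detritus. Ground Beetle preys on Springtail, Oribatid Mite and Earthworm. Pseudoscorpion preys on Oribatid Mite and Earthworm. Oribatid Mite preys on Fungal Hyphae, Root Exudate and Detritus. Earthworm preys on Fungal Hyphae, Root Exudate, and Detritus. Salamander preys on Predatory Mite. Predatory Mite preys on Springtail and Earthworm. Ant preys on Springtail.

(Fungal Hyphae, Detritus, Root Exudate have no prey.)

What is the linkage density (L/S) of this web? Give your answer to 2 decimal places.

L/S = 1.71

There are L = 24 links among S = 14 species.
L/S = 24/14 = 1.7143 ≈ 1.71.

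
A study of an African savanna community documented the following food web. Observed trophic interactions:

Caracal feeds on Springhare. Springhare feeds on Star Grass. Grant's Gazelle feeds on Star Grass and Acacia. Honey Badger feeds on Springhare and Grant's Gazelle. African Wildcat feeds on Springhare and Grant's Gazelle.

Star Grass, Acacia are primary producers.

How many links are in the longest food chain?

2 links

One longest chain: Star Grass → Grant's Gazelle → African Wildcat.
It has 3 species and 2 links.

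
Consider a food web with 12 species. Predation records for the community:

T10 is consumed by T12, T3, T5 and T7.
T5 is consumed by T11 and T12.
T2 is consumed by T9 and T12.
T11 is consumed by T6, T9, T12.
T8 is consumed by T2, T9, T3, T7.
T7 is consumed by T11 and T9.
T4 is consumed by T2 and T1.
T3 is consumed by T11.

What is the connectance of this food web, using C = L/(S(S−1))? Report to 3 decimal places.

The web has S = 12 species and L = 20 feeding links.
C = L / (S(S−1)) = 20 / 132 = 0.1515 ≈ 0.152.

C = 0.152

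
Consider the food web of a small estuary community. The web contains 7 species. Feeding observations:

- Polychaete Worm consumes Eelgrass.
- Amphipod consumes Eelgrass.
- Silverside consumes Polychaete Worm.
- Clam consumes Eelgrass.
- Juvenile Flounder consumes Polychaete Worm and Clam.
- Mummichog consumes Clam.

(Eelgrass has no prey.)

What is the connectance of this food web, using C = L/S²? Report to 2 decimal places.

The web has S = 7 species and L = 7 feeding links.
C = L / S² = 7 / 49 = 0.1429 ≈ 0.14.

C = 0.14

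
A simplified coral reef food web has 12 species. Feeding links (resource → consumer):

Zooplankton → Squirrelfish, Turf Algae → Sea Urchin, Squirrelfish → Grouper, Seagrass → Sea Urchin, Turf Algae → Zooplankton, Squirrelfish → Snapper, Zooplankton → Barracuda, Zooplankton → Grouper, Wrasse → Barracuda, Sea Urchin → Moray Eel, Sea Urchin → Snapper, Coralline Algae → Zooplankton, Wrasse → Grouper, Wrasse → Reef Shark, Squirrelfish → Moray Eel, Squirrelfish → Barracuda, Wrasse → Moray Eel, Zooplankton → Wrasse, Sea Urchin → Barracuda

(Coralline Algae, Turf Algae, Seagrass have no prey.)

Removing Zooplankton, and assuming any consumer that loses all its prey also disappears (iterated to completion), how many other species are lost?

Remove Zooplankton.
Round 1: Squirrelfish (all prey gone), Wrasse (all prey gone) → extinct.
Round 2: Grouper (all prey gone), Reef Shark (all prey gone) → extinct.
No further losses. Total secondary extinctions: 4.

4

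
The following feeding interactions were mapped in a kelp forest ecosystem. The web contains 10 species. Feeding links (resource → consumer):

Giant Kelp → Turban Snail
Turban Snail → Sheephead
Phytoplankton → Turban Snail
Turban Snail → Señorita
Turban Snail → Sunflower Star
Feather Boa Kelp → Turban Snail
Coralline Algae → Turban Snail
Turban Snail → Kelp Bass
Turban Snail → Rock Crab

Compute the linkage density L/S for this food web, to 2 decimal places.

There are L = 9 links among S = 10 species.
L/S = 9/10 = 0.9000 ≈ 0.90.

L/S = 0.90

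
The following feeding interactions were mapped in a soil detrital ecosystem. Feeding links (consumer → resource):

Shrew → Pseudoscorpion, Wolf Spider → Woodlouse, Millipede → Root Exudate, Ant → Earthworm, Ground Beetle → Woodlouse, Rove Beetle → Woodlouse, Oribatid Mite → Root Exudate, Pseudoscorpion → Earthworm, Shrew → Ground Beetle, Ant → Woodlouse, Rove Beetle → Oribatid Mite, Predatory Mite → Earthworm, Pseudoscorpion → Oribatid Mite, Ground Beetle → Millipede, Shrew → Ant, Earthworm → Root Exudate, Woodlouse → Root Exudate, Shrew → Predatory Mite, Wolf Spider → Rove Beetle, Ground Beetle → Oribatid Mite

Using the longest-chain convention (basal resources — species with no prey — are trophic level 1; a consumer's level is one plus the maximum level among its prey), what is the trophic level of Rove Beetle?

Trophic level 3

Root Exudate has no prey (basal) → level 1.
Oribatid Mite eats Root Exudate → level 2.
Rove Beetle eats Oribatid Mite (level 2); other prey at levels: Woodlouse 2 → level 3.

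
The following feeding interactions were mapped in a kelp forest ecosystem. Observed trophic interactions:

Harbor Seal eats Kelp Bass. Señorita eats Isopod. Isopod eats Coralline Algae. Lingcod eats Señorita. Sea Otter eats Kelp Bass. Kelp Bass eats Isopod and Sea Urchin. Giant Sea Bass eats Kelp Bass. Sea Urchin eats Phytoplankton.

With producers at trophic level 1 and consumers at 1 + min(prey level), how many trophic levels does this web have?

4

Producers (level 1): Coralline Algae, Phytoplankton.
Following each consumer down to its lowest-level prey: Coralline Algae → Isopod → Señorita → Lingcod (levels 1 through 4).
All prey of Lingcod (Señorita 3) are at level 3 or above, so Lingcod is at level 1 + 3 = 4.
Every consumer has at least one prey at level 3 or below, so none exceeds level 4.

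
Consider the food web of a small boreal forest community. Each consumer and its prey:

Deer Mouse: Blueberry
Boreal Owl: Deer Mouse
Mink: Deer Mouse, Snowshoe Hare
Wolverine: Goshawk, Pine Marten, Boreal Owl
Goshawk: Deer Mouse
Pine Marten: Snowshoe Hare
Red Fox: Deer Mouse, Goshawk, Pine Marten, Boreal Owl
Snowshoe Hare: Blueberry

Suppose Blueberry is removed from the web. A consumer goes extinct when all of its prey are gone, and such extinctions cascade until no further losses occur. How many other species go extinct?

Remove Blueberry.
Round 1: Deer Mouse (all prey gone), Snowshoe Hare (all prey gone) → extinct.
Round 2: Goshawk (all prey gone), Pine Marten (all prey gone), Boreal Owl (all prey gone), Mink (all prey gone) → extinct.
Round 3: Red Fox (all prey gone), Wolverine (all prey gone) → extinct.
No further losses. Total secondary extinctions: 8.

8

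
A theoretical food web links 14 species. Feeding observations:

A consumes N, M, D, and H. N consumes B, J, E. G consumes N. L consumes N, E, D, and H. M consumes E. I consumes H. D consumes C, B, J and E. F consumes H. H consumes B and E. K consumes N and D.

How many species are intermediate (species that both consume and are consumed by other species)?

4

Intermediate species (has both prey and predators): M, N, D, H.
Count: 4.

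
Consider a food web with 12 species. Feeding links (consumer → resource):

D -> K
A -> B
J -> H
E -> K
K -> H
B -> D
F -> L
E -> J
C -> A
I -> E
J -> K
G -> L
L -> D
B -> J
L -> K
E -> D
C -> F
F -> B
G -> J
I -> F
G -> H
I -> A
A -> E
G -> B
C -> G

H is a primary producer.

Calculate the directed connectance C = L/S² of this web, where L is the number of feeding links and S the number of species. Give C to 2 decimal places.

C = 0.17

The web has S = 12 species and L = 25 feeding links.
C = L / S² = 25 / 144 = 0.1736 ≈ 0.17.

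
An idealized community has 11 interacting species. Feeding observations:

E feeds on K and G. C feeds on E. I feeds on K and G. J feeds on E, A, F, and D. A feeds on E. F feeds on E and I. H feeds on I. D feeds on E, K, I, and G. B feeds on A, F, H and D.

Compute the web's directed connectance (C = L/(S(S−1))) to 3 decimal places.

The web has S = 11 species and L = 21 feeding links.
C = L / (S(S−1)) = 21 / 110 = 0.1909 ≈ 0.191.

C = 0.191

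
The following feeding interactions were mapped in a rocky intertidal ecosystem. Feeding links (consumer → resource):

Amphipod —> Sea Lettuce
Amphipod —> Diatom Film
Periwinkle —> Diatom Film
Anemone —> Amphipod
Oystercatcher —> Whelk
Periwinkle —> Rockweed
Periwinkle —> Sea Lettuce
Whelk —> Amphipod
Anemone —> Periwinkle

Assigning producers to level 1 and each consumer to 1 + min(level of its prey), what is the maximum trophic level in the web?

Producers (level 1): Sea Lettuce, Rockweed, Diatom Film.
Following each consumer down to its lowest-level prey: Sea Lettuce → Amphipod → Whelk → Oystercatcher (levels 1 through 4).
All prey of Oystercatcher (Whelk 3) are at level 3 or above, so Oystercatcher is at level 1 + 3 = 4.
Every consumer has at least one prey at level 3 or below, so none exceeds level 4.

4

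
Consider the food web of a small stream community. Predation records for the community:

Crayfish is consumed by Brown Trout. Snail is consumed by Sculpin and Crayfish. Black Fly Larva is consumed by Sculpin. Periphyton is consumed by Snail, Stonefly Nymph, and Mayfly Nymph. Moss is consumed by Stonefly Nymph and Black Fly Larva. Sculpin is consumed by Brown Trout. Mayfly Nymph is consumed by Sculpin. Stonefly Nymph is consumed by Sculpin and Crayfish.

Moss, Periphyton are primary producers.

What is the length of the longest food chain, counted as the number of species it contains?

4 species

One longest chain: Periphyton → Snail → Crayfish → Brown Trout.
It has 4 species and 3 links.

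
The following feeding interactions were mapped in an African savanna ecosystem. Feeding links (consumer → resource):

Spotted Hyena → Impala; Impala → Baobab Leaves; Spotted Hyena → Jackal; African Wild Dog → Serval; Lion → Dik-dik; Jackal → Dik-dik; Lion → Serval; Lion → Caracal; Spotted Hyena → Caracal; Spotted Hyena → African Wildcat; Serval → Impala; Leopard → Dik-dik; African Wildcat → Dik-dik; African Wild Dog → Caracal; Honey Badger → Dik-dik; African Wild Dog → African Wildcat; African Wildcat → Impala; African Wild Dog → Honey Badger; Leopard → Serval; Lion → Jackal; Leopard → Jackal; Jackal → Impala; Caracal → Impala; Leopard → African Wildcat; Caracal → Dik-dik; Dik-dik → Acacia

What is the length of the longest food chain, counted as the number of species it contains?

One longest chain: Acacia → Dik-dik → Honey Badger → African Wild Dog.
It has 4 species and 3 links.

4 species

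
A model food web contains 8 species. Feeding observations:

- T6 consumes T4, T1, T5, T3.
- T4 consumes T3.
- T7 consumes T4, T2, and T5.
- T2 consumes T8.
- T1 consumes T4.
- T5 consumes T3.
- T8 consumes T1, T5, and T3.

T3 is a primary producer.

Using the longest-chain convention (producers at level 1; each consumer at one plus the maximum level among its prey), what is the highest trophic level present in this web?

6

Producers (level 1): T3.
T3 → T4 → T1 → T8 → T2 → T7 gives T7 level 6.
No species has a prey at level 6, so no species reaches level 7.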